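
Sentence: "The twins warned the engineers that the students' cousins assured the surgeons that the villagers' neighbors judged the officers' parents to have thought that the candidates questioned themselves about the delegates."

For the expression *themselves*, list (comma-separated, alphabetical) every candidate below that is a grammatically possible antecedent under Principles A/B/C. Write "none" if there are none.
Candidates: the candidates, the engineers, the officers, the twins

the candidates

*themselves* is a reflexive; Principle A requires it to be bound within its binding domain — the clause headed by 'questioned'.
— the candidates: subject of the clause headed by 'questioned'; c-commands the reflexive within its binding domain — allowed (Principle A).
— the engineers: object of the matrix clause; c-commands the reflexive but lies outside its binding domain — cannot bind it (Principle A).
— the officers: possessor inside the subject DP of the clause headed by 'thought'; does not c-command the reflexive — cannot bind it (Principle A).
— the twins: subject of the matrix clause; c-commands the reflexive but lies outside its binding domain — cannot bind it (Principle A).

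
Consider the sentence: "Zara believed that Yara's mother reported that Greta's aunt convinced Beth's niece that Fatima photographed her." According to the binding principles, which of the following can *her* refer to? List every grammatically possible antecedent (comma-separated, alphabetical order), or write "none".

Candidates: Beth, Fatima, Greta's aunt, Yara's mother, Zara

*her* is a pronoun; Principle B requires it to be free in its binding domain — the clause headed by 'photographed'.
— Beth: possessor inside the object DP of the clause headed by 'convinced'; does not c-command the pronoun — Principle B does not apply; allowed.
— Fatima: subject of the clause headed by 'photographed'; c-commands the pronoun within its binding domain — blocked (Principle B).
— Greta's aunt: subject of the clause headed by 'convinced'; c-commands the pronoun but lies outside its binding domain — allowed.
— Yara's mother: subject of the clause headed by 'reported'; c-commands the pronoun but lies outside its binding domain — allowed.
— Zara: subject of the matrix clause; c-commands the pronoun but lies outside its binding domain — allowed.

Beth, Greta's aunt, Yara's mother, Zara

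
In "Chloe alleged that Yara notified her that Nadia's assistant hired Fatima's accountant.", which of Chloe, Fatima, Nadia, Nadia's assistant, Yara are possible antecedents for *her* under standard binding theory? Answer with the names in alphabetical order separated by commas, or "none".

Chloe

*her* is a pronoun; Principle B requires it to be free in its binding domain — the clause headed by 'notified'.
— Chloe: subject of the matrix clause; c-commands the pronoun but lies outside its binding domain — allowed.
— Fatima: possessor inside the object DP of the clause headed by 'hired'; is c-commanded by the pronoun; coreference would bind this R-expression — blocked (Principle C).
— Nadia: possessor inside the subject DP of the clause headed by 'hired'; is c-commanded by the pronoun; coreference would bind this R-expression — blocked (Principle C).
— Nadia's assistant: subject of the clause headed by 'hired'; is c-commanded by the pronoun; coreference would bind this R-expression — blocked (Principle C).
— Yara: subject of the clause headed by 'notified'; c-commands the pronoun within its binding domain — blocked (Principle B).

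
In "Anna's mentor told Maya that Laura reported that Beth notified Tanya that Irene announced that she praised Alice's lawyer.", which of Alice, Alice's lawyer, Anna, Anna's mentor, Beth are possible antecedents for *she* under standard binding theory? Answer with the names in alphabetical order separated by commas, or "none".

*she* is a pronoun; Principle B requires it to be free in its binding domain — the clause headed by 'praised'.
— Alice: possessor inside the object DP of the clause headed by 'praised'; is c-commanded by the pronoun; coreference would bind this R-expression — blocked (Principle C).
— Alice's lawyer: object of the clause headed by 'praised'; is c-commanded by the pronoun; coreference would bind this R-expression — blocked (Principle C).
— Anna: possessor inside the subject DP of the matrix clause; does not c-command the pronoun — Principle B does not apply; allowed.
— Anna's mentor: subject of the matrix clause; c-commands the pronoun but lies outside its binding domain — allowed.
— Beth: subject of the clause headed by 'notified'; c-commands the pronoun but lies outside its binding domain — allowed.

Anna, Anna's mentor, Beth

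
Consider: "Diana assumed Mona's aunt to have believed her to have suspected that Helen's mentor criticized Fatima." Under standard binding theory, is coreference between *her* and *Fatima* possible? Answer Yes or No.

No

*Fatima* is an R-expression; Principle C requires it to be free (not bound by any c-commanding expression).
— her: subject of the clause headed by 'suspected'; the pronoun c-commands the R-expression — coreference blocked (Principle C).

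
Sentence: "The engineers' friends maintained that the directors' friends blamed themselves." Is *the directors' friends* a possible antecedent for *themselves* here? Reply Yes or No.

*themselves* is a reflexive; Principle A requires it to be bound within its binding domain — the clause headed by 'blamed'.
— the directors' friends: subject of the clause headed by 'blamed'; c-commands the reflexive within its binding domain — allowed (Principle A).

Yes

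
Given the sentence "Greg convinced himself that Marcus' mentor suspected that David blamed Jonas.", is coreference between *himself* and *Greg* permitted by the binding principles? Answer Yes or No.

Yes

*himself* is a reflexive; Principle A requires it to be bound within its binding domain — the matrix clause.
— Greg: subject of the matrix clause; c-commands the reflexive within its binding domain — allowed (Principle A).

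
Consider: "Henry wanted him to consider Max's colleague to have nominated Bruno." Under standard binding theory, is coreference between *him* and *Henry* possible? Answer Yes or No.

*Henry* is an R-expression; Principle C requires it to be free (not bound by any c-commanding expression).
— him: subject of the clause headed by 'consider'; the R-expression locally c-commands the pronoun — coreference blocked (Principle B on the pronoun).

No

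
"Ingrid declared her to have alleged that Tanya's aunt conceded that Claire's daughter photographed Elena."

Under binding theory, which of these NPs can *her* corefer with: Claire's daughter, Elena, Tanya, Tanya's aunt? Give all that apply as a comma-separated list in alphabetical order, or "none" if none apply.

*her* is a pronoun; Principle B requires it to be free in its binding domain — the matrix clause.
— Claire's daughter: subject of the clause headed by 'photographed'; is c-commanded by the pronoun; coreference would bind this R-expression — blocked (Principle C).
— Elena: object of the clause headed by 'photographed'; is c-commanded by the pronoun; coreference would bind this R-expression — blocked (Principle C).
— Tanya: possessor inside the subject DP of the clause headed by 'conceded'; is c-commanded by the pronoun; coreference would bind this R-expression — blocked (Principle C).
— Tanya's aunt: subject of the clause headed by 'conceded'; is c-commanded by the pronoun; coreference would bind this R-expression — blocked (Principle C).

none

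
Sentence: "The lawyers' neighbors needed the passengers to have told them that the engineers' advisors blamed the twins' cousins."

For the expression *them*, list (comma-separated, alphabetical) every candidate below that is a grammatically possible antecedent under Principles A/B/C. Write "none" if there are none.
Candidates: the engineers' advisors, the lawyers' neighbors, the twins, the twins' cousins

the lawyers' neighbors

*them* is a pronoun; Principle B requires it to be free in its binding domain — the clause headed by 'told'.
— the engineers' advisors: subject of the clause headed by 'blamed'; is c-commanded by the pronoun; coreference would bind this R-expression — blocked (Principle C).
— the lawyers' neighbors: subject of the matrix clause; c-commands the pronoun but lies outside its binding domain — allowed.
— the twins: possessor inside the object DP of the clause headed by 'blamed'; is c-commanded by the pronoun; coreference would bind this R-expression — blocked (Principle C).
— the twins' cousins: object of the clause headed by 'blamed'; is c-commanded by the pronoun; coreference would bind this R-expression — blocked (Principle C).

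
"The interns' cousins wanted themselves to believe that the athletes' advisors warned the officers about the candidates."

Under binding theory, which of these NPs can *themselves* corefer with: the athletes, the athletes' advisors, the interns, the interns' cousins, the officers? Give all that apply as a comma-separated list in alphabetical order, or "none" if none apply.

the interns' cousins

*themselves* is a reflexive; Principle A requires it to be bound within its binding domain — the matrix clause.
— the athletes: possessor inside the subject DP of the clause headed by 'warned'; does not c-command the reflexive — cannot bind it (Principle A).
— the athletes' advisors: subject of the clause headed by 'warned'; does not c-command the reflexive — cannot bind it (Principle A).
— the interns: possessor inside the subject DP of the matrix clause; does not c-command the reflexive — cannot bind it (Principle A).
— the interns' cousins: subject of the matrix clause; c-commands the reflexive within its binding domain — allowed (Principle A).
— the officers: object of the clause headed by 'warned'; does not c-command the reflexive — cannot bind it (Principle A).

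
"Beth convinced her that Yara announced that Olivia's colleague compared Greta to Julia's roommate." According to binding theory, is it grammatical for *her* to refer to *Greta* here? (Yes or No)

*Greta* is an R-expression; Principle C requires it to be free (not bound by any c-commanding expression).
— her: object of the matrix clause; the pronoun c-commands the R-expression — coreference blocked (Principle C).

No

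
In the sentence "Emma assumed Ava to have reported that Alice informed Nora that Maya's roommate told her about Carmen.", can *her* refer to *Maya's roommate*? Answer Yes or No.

No

*her* is a pronoun; Principle B requires it to be free in its binding domain — the clause headed by 'told'.
— Maya's roommate: subject of the clause headed by 'told'; c-commands the pronoun within its binding domain — blocked (Principle B).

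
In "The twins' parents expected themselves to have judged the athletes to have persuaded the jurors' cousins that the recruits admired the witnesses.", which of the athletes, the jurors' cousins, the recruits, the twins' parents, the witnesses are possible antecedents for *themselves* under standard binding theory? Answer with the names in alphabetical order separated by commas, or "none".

*themselves* is a reflexive; Principle A requires it to be bound within its binding domain — the matrix clause.
— the athletes: subject of the clause headed by 'persuaded'; does not c-command the reflexive — cannot bind it (Principle A).
— the jurors' cousins: object of the clause headed by 'persuaded'; does not c-command the reflexive — cannot bind it (Principle A).
— the recruits: subject of the clause headed by 'admired'; does not c-command the reflexive — cannot bind it (Principle A).
— the twins' parents: subject of the matrix clause; c-commands the reflexive within its binding domain — allowed (Principle A).
— the witnesses: object of the clause headed by 'admired'; does not c-command the reflexive — cannot bind it (Principle A).

the twins' parents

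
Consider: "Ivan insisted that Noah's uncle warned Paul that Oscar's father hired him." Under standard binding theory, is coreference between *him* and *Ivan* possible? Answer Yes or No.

Yes

*Ivan* is an R-expression; Principle C requires it to be free (not bound by any c-commanding expression).
— him: object of the clause headed by 'hired'; the pronoun does not c-command the R-expression — coreference allowed.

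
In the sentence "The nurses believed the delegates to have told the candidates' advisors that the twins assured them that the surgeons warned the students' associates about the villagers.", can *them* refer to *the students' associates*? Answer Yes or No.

No

*them* is a pronoun; Principle B requires it to be free in its binding domain — the clause headed by 'assured'.
— the students' associates: object of the clause headed by 'warned'; is c-commanded by the pronoun; coreference would bind this R-expression — blocked (Principle C).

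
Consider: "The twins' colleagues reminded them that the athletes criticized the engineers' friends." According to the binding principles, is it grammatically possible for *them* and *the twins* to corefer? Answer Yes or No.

Yes

*them* is a pronoun; Principle B requires it to be free in its binding domain — the matrix clause.
— the twins: possessor inside the subject DP of the matrix clause; does not c-command the pronoun — Principle B does not apply; allowed.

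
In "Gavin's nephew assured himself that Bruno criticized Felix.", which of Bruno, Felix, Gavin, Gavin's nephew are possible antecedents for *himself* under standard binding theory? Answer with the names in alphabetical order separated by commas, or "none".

*himself* is a reflexive; Principle A requires it to be bound within its binding domain — the matrix clause.
— Bruno: subject of the clause headed by 'criticized'; does not c-command the reflexive — cannot bind it (Principle A).
— Felix: object of the clause headed by 'criticized'; does not c-command the reflexive — cannot bind it (Principle A).
— Gavin: possessor inside the subject DP of the matrix clause; does not c-command the reflexive — cannot bind it (Principle A).
— Gavin's nephew: subject of the matrix clause; c-commands the reflexive within its binding domain — allowed (Principle A).

Gavin's nephew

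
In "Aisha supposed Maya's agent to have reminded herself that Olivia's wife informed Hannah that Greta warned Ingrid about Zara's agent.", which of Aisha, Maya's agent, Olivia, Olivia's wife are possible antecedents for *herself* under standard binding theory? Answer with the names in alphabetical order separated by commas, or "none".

Maya's agent

*herself* is a reflexive; Principle A requires it to be bound within its binding domain — the clause headed by 'reminded'.
— Aisha: subject of the matrix clause; c-commands the reflexive but lies outside its binding domain — cannot bind it (Principle A).
— Maya's agent: subject of the clause headed by 'reminded'; c-commands the reflexive within its binding domain — allowed (Principle A).
— Olivia: possessor inside the subject DP of the clause headed by 'informed'; does not c-command the reflexive — cannot bind it (Principle A).
— Olivia's wife: subject of the clause headed by 'informed'; does not c-command the reflexive — cannot bind it (Principle A).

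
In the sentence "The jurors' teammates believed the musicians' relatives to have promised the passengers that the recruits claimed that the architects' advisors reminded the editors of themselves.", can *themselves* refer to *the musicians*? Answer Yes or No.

No

*themselves* is a reflexive; Principle A requires it to be bound within its binding domain — the clause headed by 'reminded'.
— the musicians: possessor inside the subject DP of the clause headed by 'promised'; does not c-command the reflexive — cannot bind it (Principle A).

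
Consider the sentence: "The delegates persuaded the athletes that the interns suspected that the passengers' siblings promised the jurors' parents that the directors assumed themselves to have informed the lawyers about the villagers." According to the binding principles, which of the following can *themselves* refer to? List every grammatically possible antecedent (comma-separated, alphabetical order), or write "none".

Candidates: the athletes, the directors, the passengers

*themselves* is a reflexive; Principle A requires it to be bound within its binding domain — the clause headed by 'assumed'.
— the athletes: object of the matrix clause; c-commands the reflexive but lies outside its binding domain — cannot bind it (Principle A).
— the directors: subject of the clause headed by 'assumed'; c-commands the reflexive within its binding domain — allowed (Principle A).
— the passengers: possessor inside the subject DP of the clause headed by 'promised'; does not c-command the reflexive — cannot bind it (Principle A).

the directors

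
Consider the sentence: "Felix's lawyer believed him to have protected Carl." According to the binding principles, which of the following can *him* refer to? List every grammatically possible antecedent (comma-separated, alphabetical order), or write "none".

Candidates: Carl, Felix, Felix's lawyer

Felix

*him* is a pronoun; Principle B requires it to be free in its binding domain — the matrix clause.
— Carl: object of the clause headed by 'protected'; is c-commanded by the pronoun; coreference would bind this R-expression — blocked (Principle C).
— Felix: possessor inside the subject DP of the matrix clause; does not c-command the pronoun — Principle B does not apply; allowed.
— Felix's lawyer: subject of the matrix clause; c-commands the pronoun within its binding domain — blocked (Principle B).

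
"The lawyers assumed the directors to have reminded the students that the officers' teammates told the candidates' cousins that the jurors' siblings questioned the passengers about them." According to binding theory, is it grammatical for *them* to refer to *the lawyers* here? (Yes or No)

Yes

*the lawyers* is an R-expression; Principle C requires it to be free (not bound by any c-commanding expression).
— them: second object of the clause headed by 'questioned'; the pronoun does not c-command the R-expression — coreference allowed.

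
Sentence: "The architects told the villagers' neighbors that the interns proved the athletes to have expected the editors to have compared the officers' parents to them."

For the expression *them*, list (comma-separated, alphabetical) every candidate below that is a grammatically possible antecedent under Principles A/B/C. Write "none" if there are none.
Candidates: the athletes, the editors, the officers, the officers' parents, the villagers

the athletes, the officers, the villagers

*them* is a pronoun; Principle B requires it to be free in its binding domain — the clause headed by 'compared'.
— the athletes: subject of the clause headed by 'expected'; c-commands the pronoun but lies outside its binding domain — allowed.
— the editors: subject of the clause headed by 'compared'; c-commands the pronoun within its binding domain — blocked (Principle B).
— the officers: possessor inside the object DP of the clause headed by 'compared'; does not c-command the pronoun — Principle B does not apply; allowed.
— the officers' parents: object of the clause headed by 'compared'; c-commands the pronoun within its binding domain — blocked (Principle B).
— the villagers: possessor inside the object DP of the matrix clause; does not c-command the pronoun — Principle B does not apply; allowed.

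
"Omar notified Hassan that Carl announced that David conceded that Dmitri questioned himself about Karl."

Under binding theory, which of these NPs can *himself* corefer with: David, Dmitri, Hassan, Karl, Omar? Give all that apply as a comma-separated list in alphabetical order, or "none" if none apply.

*himself* is a reflexive; Principle A requires it to be bound within its binding domain — the clause headed by 'questioned'.
— David: subject of the clause headed by 'conceded'; c-commands the reflexive but lies outside its binding domain — cannot bind it (Principle A).
— Dmitri: subject of the clause headed by 'questioned'; c-commands the reflexive within its binding domain — allowed (Principle A).
— Hassan: object of the matrix clause; c-commands the reflexive but lies outside its binding domain — cannot bind it (Principle A).
— Karl: second object of the clause headed by 'questioned'; does not c-command the reflexive — cannot bind it (Principle A).
— Omar: subject of the matrix clause; c-commands the reflexive but lies outside its binding domain — cannot bind it (Principle A).

Dmitri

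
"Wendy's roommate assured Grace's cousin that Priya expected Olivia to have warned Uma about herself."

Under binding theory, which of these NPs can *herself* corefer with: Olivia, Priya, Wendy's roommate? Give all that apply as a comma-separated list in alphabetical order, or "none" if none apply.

Olivia

*herself* is a reflexive; Principle A requires it to be bound within its binding domain — the clause headed by 'warned'.
— Olivia: subject of the clause headed by 'warned'; c-commands the reflexive within its binding domain — allowed (Principle A).
— Priya: subject of the clause headed by 'expected'; c-commands the reflexive but lies outside its binding domain — cannot bind it (Principle A).
— Wendy's roommate: subject of the matrix clause; c-commands the reflexive but lies outside its binding domain — cannot bind it (Principle A).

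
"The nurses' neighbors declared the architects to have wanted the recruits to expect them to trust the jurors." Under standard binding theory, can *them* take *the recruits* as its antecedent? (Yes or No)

*them* is a pronoun; Principle B requires it to be free in its binding domain — the clause headed by 'expect'.
— the recruits: subject of the clause headed by 'expect'; c-commands the pronoun within its binding domain — blocked (Principle B).

No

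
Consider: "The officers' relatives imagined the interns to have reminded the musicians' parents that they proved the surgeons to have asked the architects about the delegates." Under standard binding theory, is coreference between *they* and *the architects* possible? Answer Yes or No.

No

*the architects* is an R-expression; Principle C requires it to be free (not bound by any c-commanding expression).
— they: subject of the clause headed by 'proved'; the pronoun c-commands the R-expression — coreference blocked (Principle C).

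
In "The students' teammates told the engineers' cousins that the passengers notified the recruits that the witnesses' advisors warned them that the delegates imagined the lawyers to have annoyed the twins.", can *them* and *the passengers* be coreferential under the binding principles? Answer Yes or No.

*the passengers* is an R-expression; Principle C requires it to be free (not bound by any c-commanding expression).
— them: object of the clause headed by 'warned'; the pronoun does not c-command the R-expression — coreference allowed.

Yes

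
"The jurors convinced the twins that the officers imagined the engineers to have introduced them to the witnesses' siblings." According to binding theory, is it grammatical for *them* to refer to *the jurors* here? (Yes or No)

*the jurors* is an R-expression; Principle C requires it to be free (not bound by any c-commanding expression).
— them: object of the clause headed by 'introduced'; the pronoun does not c-command the R-expression — coreference allowed.

Yes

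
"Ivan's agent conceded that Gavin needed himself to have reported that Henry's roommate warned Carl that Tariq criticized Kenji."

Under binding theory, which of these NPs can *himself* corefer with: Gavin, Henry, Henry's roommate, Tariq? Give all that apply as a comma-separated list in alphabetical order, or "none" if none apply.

*himself* is a reflexive; Principle A requires it to be bound within its binding domain — the clause headed by 'needed'.
— Gavin: subject of the clause headed by 'needed'; c-commands the reflexive within its binding domain — allowed (Principle A).
— Henry: possessor inside the subject DP of the clause headed by 'warned'; does not c-command the reflexive — cannot bind it (Principle A).
— Henry's roommate: subject of the clause headed by 'warned'; does not c-command the reflexive — cannot bind it (Principle A).
— Tariq: subject of the clause headed by 'criticized'; does not c-command the reflexive — cannot bind it (Principle A).

Gavin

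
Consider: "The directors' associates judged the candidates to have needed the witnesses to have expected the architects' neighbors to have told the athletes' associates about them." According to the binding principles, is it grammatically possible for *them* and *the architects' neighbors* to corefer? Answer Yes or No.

*them* is a pronoun; Principle B requires it to be free in its binding domain — the clause headed by 'told'.
— the architects' neighbors: subject of the clause headed by 'told'; c-commands the pronoun within its binding domain — blocked (Principle B).

No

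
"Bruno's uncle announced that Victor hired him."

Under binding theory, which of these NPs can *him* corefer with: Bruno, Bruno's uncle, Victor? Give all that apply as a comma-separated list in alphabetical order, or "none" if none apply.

*him* is a pronoun; Principle B requires it to be free in its binding domain — the clause headed by 'hired'.
— Bruno: possessor inside the subject DP of the matrix clause; does not c-command the pronoun — Principle B does not apply; allowed.
— Bruno's uncle: subject of the matrix clause; c-commands the pronoun but lies outside its binding domain — allowed.
— Victor: subject of the clause headed by 'hired'; c-commands the pronoun within its binding domain — blocked (Principle B).

Bruno, Bruno's uncle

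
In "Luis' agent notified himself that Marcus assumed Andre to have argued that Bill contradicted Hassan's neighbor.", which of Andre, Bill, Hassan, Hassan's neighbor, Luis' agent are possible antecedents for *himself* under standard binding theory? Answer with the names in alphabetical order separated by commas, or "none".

Luis' agent

*himself* is a reflexive; Principle A requires it to be bound within its binding domain — the matrix clause.
— Andre: subject of the clause headed by 'argued'; does not c-command the reflexive — cannot bind it (Principle A).
— Bill: subject of the clause headed by 'contradicted'; does not c-command the reflexive — cannot bind it (Principle A).
— Hassan: possessor inside the object DP of the clause headed by 'contradicted'; does not c-command the reflexive — cannot bind it (Principle A).
— Hassan's neighbor: object of the clause headed by 'contradicted'; does not c-command the reflexive — cannot bind it (Principle A).
— Luis' agent: subject of the matrix clause; c-commands the reflexive within its binding domain — allowed (Principle A).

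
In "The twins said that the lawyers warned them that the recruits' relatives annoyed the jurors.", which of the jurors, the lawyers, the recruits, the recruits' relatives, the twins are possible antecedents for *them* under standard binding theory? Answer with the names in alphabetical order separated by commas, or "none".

*them* is a pronoun; Principle B requires it to be free in its binding domain — the clause headed by 'warned'.
— the jurors: object of the clause headed by 'annoyed'; is c-commanded by the pronoun; coreference would bind this R-expression — blocked (Principle C).
— the lawyers: subject of the clause headed by 'warned'; c-commands the pronoun within its binding domain — blocked (Principle B).
— the recruits: possessor inside the subject DP of the clause headed by 'annoyed'; is c-commanded by the pronoun; coreference would bind this R-expression — blocked (Principle C).
— the recruits' relatives: subject of the clause headed by 'annoyed'; is c-commanded by the pronoun; coreference would bind this R-expression — blocked (Principle C).
— the twins: subject of the matrix clause; c-commands the pronoun but lies outside its binding domain — allowed.

the twins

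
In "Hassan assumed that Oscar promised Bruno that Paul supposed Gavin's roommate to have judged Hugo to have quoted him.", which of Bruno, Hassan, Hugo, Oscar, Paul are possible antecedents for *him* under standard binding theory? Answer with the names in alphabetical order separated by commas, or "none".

*him* is a pronoun; Principle B requires it to be free in its binding domain — the clause headed by 'quoted'.
— Bruno: object of the clause headed by 'promised'; c-commands the pronoun but lies outside its binding domain — allowed.
— Hassan: subject of the matrix clause; c-commands the pronoun but lies outside its binding domain — allowed.
— Hugo: subject of the clause headed by 'quoted'; c-commands the pronoun within its binding domain — blocked (Principle B).
— Oscar: subject of the clause headed by 'promised'; c-commands the pronoun but lies outside its binding domain — allowed.
— Paul: subject of the clause headed by 'supposed'; c-commands the pronoun but lies outside its binding domain — allowed.

Bruno, Hassan, Oscar, Paul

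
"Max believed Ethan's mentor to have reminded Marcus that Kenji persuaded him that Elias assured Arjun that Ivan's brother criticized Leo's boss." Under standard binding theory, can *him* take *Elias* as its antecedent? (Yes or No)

No

*him* is a pronoun; Principle B requires it to be free in its binding domain — the clause headed by 'persuaded'.
— Elias: subject of the clause headed by 'assured'; is c-commanded by the pronoun; coreference would bind this R-expression — blocked (Principle C).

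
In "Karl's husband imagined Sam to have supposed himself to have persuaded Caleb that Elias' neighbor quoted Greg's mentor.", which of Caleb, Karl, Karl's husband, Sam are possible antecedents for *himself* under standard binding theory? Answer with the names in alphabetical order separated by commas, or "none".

*himself* is a reflexive; Principle A requires it to be bound within its binding domain — the clause headed by 'supposed'.
— Caleb: object of the clause headed by 'persuaded'; does not c-command the reflexive — cannot bind it (Principle A).
— Karl: possessor inside the subject DP of the matrix clause; does not c-command the reflexive — cannot bind it (Principle A).
— Karl's husband: subject of the matrix clause; c-commands the reflexive but lies outside its binding domain — cannot bind it (Principle A).
— Sam: subject of the clause headed by 'supposed'; c-commands the reflexive within its binding domain — allowed (Principle A).

Sam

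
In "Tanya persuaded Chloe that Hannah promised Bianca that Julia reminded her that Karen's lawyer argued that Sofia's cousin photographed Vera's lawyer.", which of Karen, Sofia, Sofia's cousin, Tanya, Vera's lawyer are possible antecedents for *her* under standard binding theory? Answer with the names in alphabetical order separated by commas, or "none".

Tanya

*her* is a pronoun; Principle B requires it to be free in its binding domain — the clause headed by 'reminded'.
— Karen: possessor inside the subject DP of the clause headed by 'argued'; is c-commanded by the pronoun; coreference would bind this R-expression — blocked (Principle C).
— Sofia: possessor inside the subject DP of the clause headed by 'photographed'; is c-commanded by the pronoun; coreference would bind this R-expression — blocked (Principle C).
— Sofia's cousin: subject of the clause headed by 'photographed'; is c-commanded by the pronoun; coreference would bind this R-expression — blocked (Principle C).
— Tanya: subject of the matrix clause; c-commands the pronoun but lies outside its binding domain — allowed.
— Vera's lawyer: object of the clause headed by 'photographed'; is c-commanded by the pronoun; coreference would bind this R-expression — blocked (Principle C).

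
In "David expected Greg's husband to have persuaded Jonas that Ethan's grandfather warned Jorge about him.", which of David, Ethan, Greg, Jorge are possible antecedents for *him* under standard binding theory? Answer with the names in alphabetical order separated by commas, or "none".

*him* is a pronoun; Principle B requires it to be free in its binding domain — the clause headed by 'warned'.
— David: subject of the matrix clause; c-commands the pronoun but lies outside its binding domain — allowed.
— Ethan: possessor inside the subject DP of the clause headed by 'warned'; does not c-command the pronoun — Principle B does not apply; allowed.
— Greg: possessor inside the subject DP of the clause headed by 'persuaded'; does not c-command the pronoun — Principle B does not apply; allowed.
— Jorge: object of the clause headed by 'warned'; c-commands the pronoun within its binding domain — blocked (Principle B).

David, Ethan, Greg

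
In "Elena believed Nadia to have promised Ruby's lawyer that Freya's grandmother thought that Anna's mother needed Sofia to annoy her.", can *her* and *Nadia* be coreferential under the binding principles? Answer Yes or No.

*Nadia* is an R-expression; Principle C requires it to be free (not bound by any c-commanding expression).
— her: object of the clause headed by 'annoy'; the pronoun does not c-command the R-expression — coreference allowed.

Yes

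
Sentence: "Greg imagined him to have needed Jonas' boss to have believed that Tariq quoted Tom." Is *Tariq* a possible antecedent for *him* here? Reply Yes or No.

No

*him* is a pronoun; Principle B requires it to be free in its binding domain — the matrix clause.
— Tariq: subject of the clause headed by 'quoted'; is c-commanded by the pronoun; coreference would bind this R-expression — blocked (Principle C).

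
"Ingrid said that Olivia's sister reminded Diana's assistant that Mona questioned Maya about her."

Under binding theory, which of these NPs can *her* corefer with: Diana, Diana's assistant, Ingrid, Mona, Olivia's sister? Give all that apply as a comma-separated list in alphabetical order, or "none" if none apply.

Diana, Diana's assistant, Ingrid, Olivia's sister

*her* is a pronoun; Principle B requires it to be free in its binding domain — the clause headed by 'questioned'.
— Diana: possessor inside the object DP of the clause headed by 'reminded'; does not c-command the pronoun — Principle B does not apply; allowed.
— Diana's assistant: object of the clause headed by 'reminded'; c-commands the pronoun but lies outside its binding domain — allowed.
— Ingrid: subject of the matrix clause; c-commands the pronoun but lies outside its binding domain — allowed.
— Mona: subject of the clause headed by 'questioned'; c-commands the pronoun within its binding domain — blocked (Principle B).
— Olivia's sister: subject of the clause headed by 'reminded'; c-commands the pronoun but lies outside its binding domain — allowed.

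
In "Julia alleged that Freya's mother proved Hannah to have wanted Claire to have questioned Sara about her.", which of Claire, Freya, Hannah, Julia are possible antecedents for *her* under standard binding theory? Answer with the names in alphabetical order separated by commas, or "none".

*her* is a pronoun; Principle B requires it to be free in its binding domain — the clause headed by 'questioned'.
— Claire: subject of the clause headed by 'questioned'; c-commands the pronoun within its binding domain — blocked (Principle B).
— Freya: possessor inside the subject DP of the clause headed by 'proved'; does not c-command the pronoun — Principle B does not apply; allowed.
— Hannah: subject of the clause headed by 'wanted'; c-commands the pronoun but lies outside its binding domain — allowed.
— Julia: subject of the matrix clause; c-commands the pronoun but lies outside its binding domain — allowed.

Freya, Hannah, Julia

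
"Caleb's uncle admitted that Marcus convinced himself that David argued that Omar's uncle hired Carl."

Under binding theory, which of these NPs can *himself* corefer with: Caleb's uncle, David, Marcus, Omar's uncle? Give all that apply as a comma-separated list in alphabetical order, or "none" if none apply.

Marcus

*himself* is a reflexive; Principle A requires it to be bound within its binding domain — the clause headed by 'convinced'.
— Caleb's uncle: subject of the matrix clause; c-commands the reflexive but lies outside its binding domain — cannot bind it (Principle A).
— David: subject of the clause headed by 'argued'; does not c-command the reflexive — cannot bind it (Principle A).
— Marcus: subject of the clause headed by 'convinced'; c-commands the reflexive within its binding domain — allowed (Principle A).
— Omar's uncle: subject of the clause headed by 'hired'; does not c-command the reflexive — cannot bind it (Principle A).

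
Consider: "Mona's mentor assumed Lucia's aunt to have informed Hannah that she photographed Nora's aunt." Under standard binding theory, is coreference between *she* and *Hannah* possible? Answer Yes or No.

Yes

*Hannah* is an R-expression; Principle C requires it to be free (not bound by any c-commanding expression).
— she: subject of the clause headed by 'photographed'; the pronoun does not c-command the R-expression — coreference allowed.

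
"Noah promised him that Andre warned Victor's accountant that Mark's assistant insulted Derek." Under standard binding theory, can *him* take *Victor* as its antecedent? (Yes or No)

*him* is a pronoun; Principle B requires it to be free in its binding domain — the matrix clause.
— Victor: possessor inside the object DP of the clause headed by 'warned'; is c-commanded by the pronoun; coreference would bind this R-expression — blocked (Principle C).

No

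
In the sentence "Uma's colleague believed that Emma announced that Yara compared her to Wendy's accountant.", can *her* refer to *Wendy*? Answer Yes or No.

*her* is a pronoun; Principle B requires it to be free in its binding domain — the clause headed by 'compared'.
— Wendy: possessor inside the second object DP of the clause headed by 'compared'; is c-commanded by the pronoun; coreference would bind this R-expression — blocked (Principle C).

No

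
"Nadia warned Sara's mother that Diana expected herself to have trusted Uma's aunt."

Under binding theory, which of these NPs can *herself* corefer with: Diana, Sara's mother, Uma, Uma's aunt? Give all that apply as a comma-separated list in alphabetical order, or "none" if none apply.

*herself* is a reflexive; Principle A requires it to be bound within its binding domain — the clause headed by 'expected'.
— Diana: subject of the clause headed by 'expected'; c-commands the reflexive within its binding domain — allowed (Principle A).
— Sara's mother: object of the matrix clause; c-commands the reflexive but lies outside its binding domain — cannot bind it (Principle A).
— Uma: possessor inside the object DP of the clause headed by 'trusted'; does not c-command the reflexive — cannot bind it (Principle A).
— Uma's aunt: object of the clause headed by 'trusted'; does not c-command the reflexive — cannot bind it (Principle A).

Diana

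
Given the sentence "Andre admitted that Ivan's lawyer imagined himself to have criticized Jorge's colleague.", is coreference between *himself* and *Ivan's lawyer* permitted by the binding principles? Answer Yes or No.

Yes

*himself* is a reflexive; Principle A requires it to be bound within its binding domain — the clause headed by 'imagined'.
— Ivan's lawyer: subject of the clause headed by 'imagined'; c-commands the reflexive within its binding domain — allowed (Principle A).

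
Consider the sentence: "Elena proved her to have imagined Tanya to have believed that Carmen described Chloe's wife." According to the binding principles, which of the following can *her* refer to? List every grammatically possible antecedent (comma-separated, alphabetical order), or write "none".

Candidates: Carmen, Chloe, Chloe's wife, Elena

*her* is a pronoun; Principle B requires it to be free in its binding domain — the matrix clause.
— Carmen: subject of the clause headed by 'described'; is c-commanded by the pronoun; coreference would bind this R-expression — blocked (Principle C).
— Chloe: possessor inside the object DP of the clause headed by 'described'; is c-commanded by the pronoun; coreference would bind this R-expression — blocked (Principle C).
— Chloe's wife: object of the clause headed by 'described'; is c-commanded by the pronoun; coreference would bind this R-expression — blocked (Principle C).
— Elena: subject of the matrix clause; c-commands the pronoun within its binding domain — blocked (Principle B).

none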